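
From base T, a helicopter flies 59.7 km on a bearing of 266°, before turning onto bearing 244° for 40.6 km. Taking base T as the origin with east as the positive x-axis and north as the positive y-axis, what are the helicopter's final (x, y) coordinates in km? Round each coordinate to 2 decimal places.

Leg 1 (266°, 59.7 km): east 59.7 sin 266° = -59.55, north 59.7 cos 266° = -4.16
Leg 2 (244°, 40.6 km): east 40.6 sin 244° = -36.49, north 40.6 cos 244° = -17.80
Summing: -96.05 km east, -21.96 km north → (-96.05, -21.96).

(-96.05, -21.96)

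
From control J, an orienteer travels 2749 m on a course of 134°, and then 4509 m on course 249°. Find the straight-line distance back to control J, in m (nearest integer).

4173 m

Leg 1 (134°, 2749 m): east 2749 sin 134° = 1977.47, north 2749 cos 134° = -1909.62
Leg 2 (249°, 4509 m): east 4509 sin 249° = -4209.51, north 4509 cos 249° = -1615.88
Net: -2232.05 east, -3525.50 north. Distance = √((-2232.05)² + (-3525.50)²) = 4172.670 m.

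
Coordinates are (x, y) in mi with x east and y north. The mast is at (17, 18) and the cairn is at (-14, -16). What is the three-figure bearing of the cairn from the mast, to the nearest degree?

Δeast = -14 − 17 = -31.00; Δnorth = -16 − 18 = -34.00.
Bearing = atan2(Δeast, Δnorth) mod 360° = 222.36° ≈ 222°.

222°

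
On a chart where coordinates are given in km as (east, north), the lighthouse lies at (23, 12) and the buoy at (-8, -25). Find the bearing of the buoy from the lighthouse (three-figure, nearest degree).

Δeast = -8 − 23 = -31.00; Δnorth = -25 − 12 = -37.00.
Bearing = atan2(Δeast, Δnorth) mod 360° = 219.96° ≈ 220°.

220°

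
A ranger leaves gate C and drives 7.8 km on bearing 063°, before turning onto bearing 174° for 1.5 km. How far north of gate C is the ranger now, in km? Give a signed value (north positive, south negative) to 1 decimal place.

2.0 km

Leg 1 (063°, 7.8 km): east 7.8 sin 63° = 6.95, north 7.8 cos 63° = 3.54
Leg 2 (174°, 1.5 km): east 1.5 sin 174° = 0.16, north 1.5 cos 174° = -1.49
Net north component: 2.05 km.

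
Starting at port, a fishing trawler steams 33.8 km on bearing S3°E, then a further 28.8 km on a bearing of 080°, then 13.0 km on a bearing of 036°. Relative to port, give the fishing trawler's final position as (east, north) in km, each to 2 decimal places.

(37.77, -18.24)

Leg 1 (S3°E, 33.8 km): east 33.8 sin 177° = 1.77, north 33.8 cos 177° = -33.75
Leg 2 (080°, 28.8 km): east 28.8 sin 80° = 28.36, north 28.8 cos 80° = 5.00
Leg 3 (036°, 13.0 km): east 13.0 sin 36° = 7.64, north 13.0 cos 36° = 10.52
Summing: 37.77 km east, -18.24 km north → (37.77, -18.24).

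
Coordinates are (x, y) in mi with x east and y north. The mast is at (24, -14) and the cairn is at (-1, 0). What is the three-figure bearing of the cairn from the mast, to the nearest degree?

Δeast = -1 − 24 = -25.00; Δnorth = 0 − -14 = 14.00.
Bearing = atan2(Δeast, Δnorth) mod 360° = 299.25° ≈ 299°.

299°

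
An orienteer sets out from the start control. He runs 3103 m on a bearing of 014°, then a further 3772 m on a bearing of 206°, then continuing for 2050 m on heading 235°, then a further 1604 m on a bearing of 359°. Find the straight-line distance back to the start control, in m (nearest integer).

Leg 1 (014°, 3103 m): east 3103 sin 14° = 750.68, north 3103 cos 14° = 3010.83
Leg 2 (206°, 3772 m): east 3772 sin 206° = -1653.54, north 3772 cos 206° = -3390.25
Leg 3 (235°, 2050 m): east 2050 sin 235° = -1679.26, north 2050 cos 235° = -1175.83
Leg 4 (359°, 1604 m): east 1604 sin 359° = -27.99, north 1604 cos 359° = 1603.76
Net: -2610.11 east, 48.50 north. Distance = √((-2610.11)² + (48.50)²) = 2610.558 m.

2611 m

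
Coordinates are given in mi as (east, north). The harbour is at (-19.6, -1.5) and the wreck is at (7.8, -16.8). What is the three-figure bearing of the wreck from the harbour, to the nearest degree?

Δeast = 7.8 − -19.6 = 27.40; Δnorth = -16.8 − -1.5 = -15.30.
Bearing = atan2(Δeast, Δnorth) mod 360° = 119.18° ≈ 119°.

119°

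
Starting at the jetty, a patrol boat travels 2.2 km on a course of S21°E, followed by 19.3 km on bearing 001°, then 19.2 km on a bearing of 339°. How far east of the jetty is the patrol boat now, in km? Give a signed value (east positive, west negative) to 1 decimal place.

Leg 1 (S21°E, 2.2 km): east 2.2 sin 159° = 0.79, north 2.2 cos 159° = -2.05
Leg 2 (001°, 19.3 km): east 19.3 sin 1° = 0.34, north 19.3 cos 1° = 19.30
Leg 3 (339°, 19.2 km): east 19.2 sin 339° = -6.88, north 19.2 cos 339° = 17.92
Net east component: -5.76 km.

-5.8 km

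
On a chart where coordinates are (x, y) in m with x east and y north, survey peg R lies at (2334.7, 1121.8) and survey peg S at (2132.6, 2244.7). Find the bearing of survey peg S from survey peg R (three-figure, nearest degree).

350°

Δeast = 2132.6 − 2334.7 = -202.10; Δnorth = 2244.7 − 1121.8 = 1122.90.
Bearing = atan2(Δeast, Δnorth) mod 360° = 349.80° ≈ 350°.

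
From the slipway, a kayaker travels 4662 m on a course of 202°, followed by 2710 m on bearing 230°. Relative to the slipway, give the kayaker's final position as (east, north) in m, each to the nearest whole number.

Leg 1 (202°, 4662 m): east 4662 sin 202° = -1746.42, north 4662 cos 202° = -4322.53
Leg 2 (230°, 2710 m): east 2710 sin 230° = -2075.98, north 2710 cos 230° = -1741.95
Summing: -3822.40 m east, -6064.49 m north → (-3822, -6064).

(-3822, -6064)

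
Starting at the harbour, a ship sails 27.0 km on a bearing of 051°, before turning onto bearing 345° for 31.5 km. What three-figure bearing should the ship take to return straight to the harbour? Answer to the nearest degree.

Leg 1 (051°, 27.0 km): east 27.0 sin 51° = 20.98, north 27.0 cos 51° = 16.99
Leg 2 (345°, 31.5 km): east 31.5 sin 345° = -8.15, north 31.5 cos 345° = 30.43
Net displacement: 12.83 east, 47.42 north. Direction back to start is (-12.83, -47.42): bearing = atan2(-12.83, -47.42) mod 360° = 195.14° ≈ 195°.

195°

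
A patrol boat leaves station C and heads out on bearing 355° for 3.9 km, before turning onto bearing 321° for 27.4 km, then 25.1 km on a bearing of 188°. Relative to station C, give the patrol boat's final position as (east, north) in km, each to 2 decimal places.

Leg 1 (355°, 3.9 km): east 3.9 sin 355° = -0.34, north 3.9 cos 355° = 3.89
Leg 2 (321°, 27.4 km): east 27.4 sin 321° = -17.24, north 27.4 cos 321° = 21.29
Leg 3 (188°, 25.1 km): east 25.1 sin 188° = -3.49, north 25.1 cos 188° = -24.86
Summing: -21.08 km east, 0.32 km north → (-21.08, 0.32).

(-21.08, 0.32)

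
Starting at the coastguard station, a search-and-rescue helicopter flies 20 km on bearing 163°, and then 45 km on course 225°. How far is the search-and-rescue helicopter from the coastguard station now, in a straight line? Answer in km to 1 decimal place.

Leg 1 (163°, 20 km): east 20 sin 163° = 5.85, north 20 cos 163° = -19.13
Leg 2 (225°, 45 km): east 45 sin 225° = -31.82, north 45 cos 225° = -31.82
Net: -25.97 east, -50.95 north. Distance = √((-25.97)² + (-50.95)²) = 57.184 km.

57.2 km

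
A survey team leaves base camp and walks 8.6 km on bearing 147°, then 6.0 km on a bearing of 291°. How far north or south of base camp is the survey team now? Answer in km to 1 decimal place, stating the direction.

5.1 km south

Leg 1 (147°, 8.6 km): east 8.6 sin 147° = 4.68, north 8.6 cos 147° = -7.21
Leg 2 (291°, 6.0 km): east 6.0 sin 291° = -5.60, north 6.0 cos 291° = 2.15
Net north component: -5.06 km.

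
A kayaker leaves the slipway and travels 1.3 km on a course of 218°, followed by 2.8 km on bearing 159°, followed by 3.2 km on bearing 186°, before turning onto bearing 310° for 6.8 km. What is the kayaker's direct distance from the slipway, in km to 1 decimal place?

5.9 km

Leg 1 (218°, 1.3 km): east 1.3 sin 218° = -0.80, north 1.3 cos 218° = -1.02
Leg 2 (159°, 2.8 km): east 2.8 sin 159° = 1.00, north 2.8 cos 159° = -2.61
Leg 3 (186°, 3.2 km): east 3.2 sin 186° = -0.33, north 3.2 cos 186° = -3.18
Leg 4 (310°, 6.8 km): east 6.8 sin 310° = -5.21, north 6.8 cos 310° = 4.37
Net: -5.34 east, -2.45 north. Distance = √((-5.34)² + (-2.45)²) = 5.876 km.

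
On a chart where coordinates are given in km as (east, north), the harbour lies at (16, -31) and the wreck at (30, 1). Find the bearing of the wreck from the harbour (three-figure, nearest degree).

Δeast = 30 − 16 = 14.00; Δnorth = 1 − -31 = 32.00.
Bearing = atan2(Δeast, Δnorth) mod 360° = 23.63° ≈ 024°.

024°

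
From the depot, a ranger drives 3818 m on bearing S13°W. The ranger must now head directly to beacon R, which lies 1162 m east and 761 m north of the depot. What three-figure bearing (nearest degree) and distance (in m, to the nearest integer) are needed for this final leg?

Leg 1 (S13°W, 3818 m): east 3818 sin 193° = -858.86, north 3818 cos 193° = -3720.14
Current position: (-858.86, -3720.14). Target: (1162, 761). Remaining: Δeast = 2020.86, Δnorth = 4481.14.
Bearing = atan2(2020.86, 4481.14) mod 360° = 24.27°; distance = √((2020.86)² + (4481.14)²) = 4915.745 m.

024°, 4916 m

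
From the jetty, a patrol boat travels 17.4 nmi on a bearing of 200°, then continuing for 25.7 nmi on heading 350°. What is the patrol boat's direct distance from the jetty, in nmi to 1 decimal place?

13.7 nmi

Leg 1 (200°, 17.4 nmi): east 17.4 sin 200° = -5.95, north 17.4 cos 200° = -16.35
Leg 2 (350°, 25.7 nmi): east 25.7 sin 350° = -4.46, north 25.7 cos 350° = 25.31
Net: -10.41 east, 8.96 north. Distance = √((-10.41)² + (8.96)²) = 13.737 nmi.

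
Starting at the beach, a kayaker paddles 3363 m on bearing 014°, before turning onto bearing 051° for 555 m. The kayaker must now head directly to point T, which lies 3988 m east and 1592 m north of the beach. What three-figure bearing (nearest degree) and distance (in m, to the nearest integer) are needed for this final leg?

Leg 1 (014°, 3363 m): east 3363 sin 14° = 813.58, north 3363 cos 14° = 3263.10
Leg 2 (051°, 555 m): east 555 sin 51° = 431.32, north 555 cos 51° = 349.27
Current position: (1244.90, 3612.38). Target: (3988, 1592). Remaining: Δeast = 2743.10, Δnorth = -2020.38.
Bearing = atan2(2743.10, -2020.38) mod 360° = 126.37°; distance = √((2743.10)² + (-2020.38)²) = 3406.835 m.

126°, 3407 m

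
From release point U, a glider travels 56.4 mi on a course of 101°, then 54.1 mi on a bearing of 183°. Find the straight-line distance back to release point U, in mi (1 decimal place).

83.4 mi

Leg 1 (101°, 56.4 mi): east 56.4 sin 101° = 55.36, north 56.4 cos 101° = -10.76
Leg 2 (183°, 54.1 mi): east 54.1 sin 183° = -2.83, north 54.1 cos 183° = -54.03
Net: 52.53 east, -64.79 north. Distance = √((52.53)² + (-64.79)²) = 83.409 mi.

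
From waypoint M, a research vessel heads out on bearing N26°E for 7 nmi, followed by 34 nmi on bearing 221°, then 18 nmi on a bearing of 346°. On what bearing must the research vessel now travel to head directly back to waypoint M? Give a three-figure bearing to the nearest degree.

085°

Leg 1 (N26°E, 7 nmi): east 7 sin 26° = 3.07, north 7 cos 26° = 6.29
Leg 2 (221°, 34 nmi): east 34 sin 221° = -22.31, north 34 cos 221° = -25.66
Leg 3 (346°, 18 nmi): east 18 sin 346° = -4.35, north 18 cos 346° = 17.47
Net displacement: -23.59 east, -1.90 north. Direction back to start is (23.59, 1.90): bearing = atan2(23.59, 1.90) mod 360° = 85.39° ≈ 085°.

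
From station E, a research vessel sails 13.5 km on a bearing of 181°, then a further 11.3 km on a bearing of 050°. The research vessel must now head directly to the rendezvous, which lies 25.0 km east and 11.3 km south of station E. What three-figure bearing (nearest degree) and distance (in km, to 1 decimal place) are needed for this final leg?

Leg 1 (181°, 13.5 km): east 13.5 sin 181° = -0.24, north 13.5 cos 181° = -13.50
Leg 2 (050°, 11.3 km): east 11.3 sin 50° = 8.66, north 11.3 cos 50° = 7.26
Current position: (8.42, -6.23). Target: (25.0, -11.3). Remaining: Δeast = 16.58, Δnorth = -5.07.
Bearing = atan2(16.58, -5.07) mod 360° = 106.99°; distance = √((16.58)² + (-5.07)²) = 17.336 km.

107°, 17.3 km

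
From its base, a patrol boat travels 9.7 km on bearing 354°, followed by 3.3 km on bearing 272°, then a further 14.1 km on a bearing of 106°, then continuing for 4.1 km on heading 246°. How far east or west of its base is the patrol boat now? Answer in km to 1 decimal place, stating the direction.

5.5 km east

Leg 1 (354°, 9.7 km): east 9.7 sin 354° = -1.01, north 9.7 cos 354° = 9.65
Leg 2 (272°, 3.3 km): east 3.3 sin 272° = -3.30, north 3.3 cos 272° = 0.12
Leg 3 (106°, 14.1 km): east 14.1 sin 106° = 13.55, north 14.1 cos 106° = -3.89
Leg 4 (246°, 4.1 km): east 4.1 sin 246° = -3.75, north 4.1 cos 246° = -1.67
Net east component: 5.50 km.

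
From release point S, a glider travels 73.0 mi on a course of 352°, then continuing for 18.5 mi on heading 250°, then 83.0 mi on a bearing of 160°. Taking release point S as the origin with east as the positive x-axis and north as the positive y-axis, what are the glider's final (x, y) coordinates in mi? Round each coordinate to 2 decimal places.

Leg 1 (352°, 73.0 mi): east 73.0 sin 352° = -10.16, north 73.0 cos 352° = 72.29
Leg 2 (250°, 18.5 mi): east 18.5 sin 250° = -17.38, north 18.5 cos 250° = -6.33
Leg 3 (160°, 83.0 mi): east 83.0 sin 160° = 28.39, north 83.0 cos 160° = -77.99
Summing: 0.84 mi east, -12.03 mi north → (0.84, -12.03).

(0.84, -12.03)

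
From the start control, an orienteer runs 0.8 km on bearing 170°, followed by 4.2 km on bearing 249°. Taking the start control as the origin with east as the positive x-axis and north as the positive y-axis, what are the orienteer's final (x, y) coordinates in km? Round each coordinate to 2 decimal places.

(-3.78, -2.29)

Leg 1 (170°, 0.8 km): east 0.8 sin 170° = 0.14, north 0.8 cos 170° = -0.79
Leg 2 (249°, 4.2 km): east 4.2 sin 249° = -3.92, north 4.2 cos 249° = -1.51
Summing: -3.78 km east, -2.29 km north → (-3.78, -2.29).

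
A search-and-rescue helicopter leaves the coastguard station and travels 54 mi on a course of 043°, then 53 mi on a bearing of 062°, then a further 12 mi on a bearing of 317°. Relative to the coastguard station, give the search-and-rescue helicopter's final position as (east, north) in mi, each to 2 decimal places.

Leg 1 (043°, 54 mi): east 54 sin 43° = 36.83, north 54 cos 43° = 39.49
Leg 2 (062°, 53 mi): east 53 sin 62° = 46.80, north 53 cos 62° = 24.88
Leg 3 (317°, 12 mi): east 12 sin 317° = -8.18, north 12 cos 317° = 8.78
Summing: 75.44 mi east, 73.15 mi north → (75.44, 73.15).

(75.44, 73.15)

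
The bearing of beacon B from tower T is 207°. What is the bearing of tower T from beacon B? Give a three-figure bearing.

Back-bearing = 207° − 180° = 027°.

027°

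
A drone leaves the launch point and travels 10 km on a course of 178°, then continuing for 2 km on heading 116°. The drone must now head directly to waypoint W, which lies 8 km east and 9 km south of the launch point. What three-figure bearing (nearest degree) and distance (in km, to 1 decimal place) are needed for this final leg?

072°, 6.1 km

Leg 1 (178°, 10 km): east 10 sin 178° = 0.35, north 10 cos 178° = -9.99
Leg 2 (116°, 2 km): east 2 sin 116° = 1.80, north 2 cos 116° = -0.88
Current position: (2.15, -10.87). Target: (8, -9). Remaining: Δeast = 5.85, Δnorth = 1.87.
Bearing = atan2(5.85, 1.87) mod 360° = 72.28°; distance = √((5.85)² + (1.87)²) = 6.145 km.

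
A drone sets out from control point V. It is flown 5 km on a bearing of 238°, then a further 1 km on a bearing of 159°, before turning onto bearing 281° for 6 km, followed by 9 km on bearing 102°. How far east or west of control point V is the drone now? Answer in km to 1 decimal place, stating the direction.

1.0 km west

Leg 1 (238°, 5 km): east 5 sin 238° = -4.24, north 5 cos 238° = -2.65
Leg 2 (159°, 1 km): east 1 sin 159° = 0.36, north 1 cos 159° = -0.93
Leg 3 (281°, 6 km): east 6 sin 281° = -5.89, north 6 cos 281° = 1.14
Leg 4 (102°, 9 km): east 9 sin 102° = 8.80, north 9 cos 102° = -1.87
Net east component: -0.97 km.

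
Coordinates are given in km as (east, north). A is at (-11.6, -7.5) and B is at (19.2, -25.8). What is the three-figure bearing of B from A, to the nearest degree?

Δeast = 19.2 − -11.6 = 30.80; Δnorth = -25.8 − -7.5 = -18.30.
Bearing = atan2(Δeast, Δnorth) mod 360° = 120.72° ≈ 121°.

121°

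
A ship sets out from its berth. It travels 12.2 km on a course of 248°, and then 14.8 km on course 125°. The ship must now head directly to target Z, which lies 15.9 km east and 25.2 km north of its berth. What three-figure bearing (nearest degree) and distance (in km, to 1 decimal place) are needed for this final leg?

022°, 41.1 km

Leg 1 (248°, 12.2 km): east 12.2 sin 248° = -11.31, north 12.2 cos 248° = -4.57
Leg 2 (125°, 14.8 km): east 14.8 sin 125° = 12.12, north 14.8 cos 125° = -8.49
Current position: (0.81, -13.06). Target: (15.9, 25.2). Remaining: Δeast = 15.09, Δnorth = 38.26.
Bearing = atan2(15.09, 38.26) mod 360° = 21.52°; distance = √((15.09)² + (38.26)²) = 41.127 km.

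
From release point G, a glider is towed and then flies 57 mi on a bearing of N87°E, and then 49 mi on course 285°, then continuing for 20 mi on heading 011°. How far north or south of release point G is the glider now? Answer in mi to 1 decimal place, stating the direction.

35.3 mi north

Leg 1 (N87°E, 57 mi): east 57 sin 87° = 56.92, north 57 cos 87° = 2.98
Leg 2 (285°, 49 mi): east 49 sin 285° = -47.33, north 49 cos 285° = 12.68
Leg 3 (011°, 20 mi): east 20 sin 11° = 3.82, north 20 cos 11° = 19.63
Net north component: 35.30 mi.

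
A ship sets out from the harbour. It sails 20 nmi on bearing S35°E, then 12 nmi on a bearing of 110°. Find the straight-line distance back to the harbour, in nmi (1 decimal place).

30.6 nmi

Leg 1 (S35°E, 20 nmi): east 20 sin 145° = 11.47, north 20 cos 145° = -16.38
Leg 2 (110°, 12 nmi): east 12 sin 110° = 11.28, north 12 cos 110° = -4.10
Net: 22.75 east, -20.49 north. Distance = √((22.75)² + (-20.49)²) = 30.614 nmi.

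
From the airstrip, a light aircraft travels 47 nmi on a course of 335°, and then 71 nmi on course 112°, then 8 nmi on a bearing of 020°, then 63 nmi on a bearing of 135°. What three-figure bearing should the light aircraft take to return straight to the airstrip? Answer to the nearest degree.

Leg 1 (335°, 47 nmi): east 47 sin 335° = -19.86, north 47 cos 335° = 42.60
Leg 2 (112°, 71 nmi): east 71 sin 112° = 65.83, north 71 cos 112° = -26.60
Leg 3 (020°, 8 nmi): east 8 sin 20° = 2.74, north 8 cos 20° = 7.52
Leg 4 (135°, 63 nmi): east 63 sin 135° = 44.55, north 63 cos 135° = -44.55
Net displacement: 93.25 east, -21.03 north. Direction back to start is (-93.25, 21.03): bearing = atan2(-93.25, 21.03) mod 360° = 282.71° ≈ 283°.

283°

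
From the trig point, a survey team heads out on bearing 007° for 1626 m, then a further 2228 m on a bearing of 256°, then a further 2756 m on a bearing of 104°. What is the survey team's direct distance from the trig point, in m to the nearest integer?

Leg 1 (007°, 1626 m): east 1626 sin 7° = 198.16, north 1626 cos 7° = 1613.88
Leg 2 (256°, 2228 m): east 2228 sin 256° = -2161.82, north 2228 cos 256° = -539.00
Leg 3 (104°, 2756 m): east 2756 sin 104° = 2674.14, north 2756 cos 104° = -666.74
Net: 710.48 east, 408.14 north. Distance = √((710.48)² + (408.14)²) = 819.363 m.

819 m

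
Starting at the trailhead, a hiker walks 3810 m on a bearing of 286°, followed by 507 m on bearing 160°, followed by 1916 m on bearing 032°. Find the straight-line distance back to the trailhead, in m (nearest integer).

3310 m

Leg 1 (286°, 3810 m): east 3810 sin 286° = -3662.41, north 3810 cos 286° = 1050.18
Leg 2 (160°, 507 m): east 507 sin 160° = 173.40, north 507 cos 160° = -476.42
Leg 3 (032°, 1916 m): east 1916 sin 32° = 1015.33, north 1916 cos 32° = 1624.86
Net: -2473.68 east, 2198.61 north. Distance = √((-2473.68)² + (2198.61)²) = 3309.529 m.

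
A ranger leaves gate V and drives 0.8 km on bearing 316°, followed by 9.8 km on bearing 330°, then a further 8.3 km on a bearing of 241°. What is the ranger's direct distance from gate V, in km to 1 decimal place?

13.7 km

Leg 1 (316°, 0.8 km): east 0.8 sin 316° = -0.56, north 0.8 cos 316° = 0.58
Leg 2 (330°, 9.8 km): east 9.8 sin 330° = -4.90, north 9.8 cos 330° = 8.49
Leg 3 (241°, 8.3 km): east 8.3 sin 241° = -7.26, north 8.3 cos 241° = -4.02
Net: -12.72 east, 5.04 north. Distance = √((-12.72)² + (5.04)²) = 13.677 km.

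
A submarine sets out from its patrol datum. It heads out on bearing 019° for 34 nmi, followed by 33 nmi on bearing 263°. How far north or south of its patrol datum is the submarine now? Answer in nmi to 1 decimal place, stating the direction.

Leg 1 (019°, 34 nmi): east 34 sin 19° = 11.07, north 34 cos 19° = 32.15
Leg 2 (263°, 33 nmi): east 33 sin 263° = -32.75, north 33 cos 263° = -4.02
Net north component: 28.13 nmi.

28.1 nmi north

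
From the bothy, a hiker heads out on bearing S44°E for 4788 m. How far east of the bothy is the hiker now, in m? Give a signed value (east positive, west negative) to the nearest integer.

3326 m

Leg 1 (S44°E, 4788 m): east 4788 sin 136° = 3326.02, north 4788 cos 136° = -3444.20
Net east component: 3326.02 m.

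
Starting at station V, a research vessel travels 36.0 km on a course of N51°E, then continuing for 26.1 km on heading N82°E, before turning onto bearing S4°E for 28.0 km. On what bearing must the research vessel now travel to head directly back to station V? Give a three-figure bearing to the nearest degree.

272°

Leg 1 (N51°E, 36.0 km): east 36.0 sin 51° = 27.98, north 36.0 cos 51° = 22.66
Leg 2 (N82°E, 26.1 km): east 26.1 sin 82° = 25.85, north 26.1 cos 82° = 3.63
Leg 3 (S4°E, 28.0 km): east 28.0 sin 176° = 1.95, north 28.0 cos 176° = -27.93
Net displacement: 55.78 east, -1.64 north. Direction back to start is (-55.78, 1.64): bearing = atan2(-55.78, 1.64) mod 360° = 271.69° ≈ 272°.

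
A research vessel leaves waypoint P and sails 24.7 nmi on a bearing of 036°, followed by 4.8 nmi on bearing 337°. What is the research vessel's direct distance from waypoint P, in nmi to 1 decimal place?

Leg 1 (036°, 24.7 nmi): east 24.7 sin 36° = 14.52, north 24.7 cos 36° = 19.98
Leg 2 (337°, 4.8 nmi): east 4.8 sin 337° = -1.88, north 4.8 cos 337° = 4.42
Net: 12.64 east, 24.40 north. Distance = √((12.64)² + (24.40)²) = 27.482 nmi.

27.5 nmi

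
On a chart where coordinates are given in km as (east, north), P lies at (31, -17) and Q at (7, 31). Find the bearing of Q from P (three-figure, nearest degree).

Δeast = 7 − 31 = -24.00; Δnorth = 31 − -17 = 48.00.
Bearing = atan2(Δeast, Δnorth) mod 360° = 333.43° ≈ 333°.

333°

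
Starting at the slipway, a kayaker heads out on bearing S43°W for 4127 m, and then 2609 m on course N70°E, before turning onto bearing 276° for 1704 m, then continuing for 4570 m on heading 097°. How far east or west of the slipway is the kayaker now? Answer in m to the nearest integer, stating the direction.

2478 m east

Leg 1 (S43°W, 4127 m): east 4127 sin 223° = -2814.61, north 4127 cos 223° = -3018.30
Leg 2 (N70°E, 2609 m): east 2609 sin 70° = 2451.66, north 2609 cos 70° = 892.33
Leg 3 (276°, 1704 m): east 1704 sin 276° = -1694.67, north 1704 cos 276° = 178.12
Leg 4 (097°, 4570 m): east 4570 sin 97° = 4535.94, north 4570 cos 97° = -556.94
Net east component: 2478.32 m.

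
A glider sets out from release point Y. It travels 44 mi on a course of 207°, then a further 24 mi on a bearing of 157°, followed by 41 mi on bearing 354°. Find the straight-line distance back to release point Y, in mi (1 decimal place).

Leg 1 (207°, 44 mi): east 44 sin 207° = -19.98, north 44 cos 207° = -39.20
Leg 2 (157°, 24 mi): east 24 sin 157° = 9.38, north 24 cos 157° = -22.09
Leg 3 (354°, 41 mi): east 41 sin 354° = -4.29, north 41 cos 354° = 40.78
Net: -14.88 east, -20.52 north. Distance = √((-14.88)² + (-20.52)²) = 25.350 mi.

25.4 mi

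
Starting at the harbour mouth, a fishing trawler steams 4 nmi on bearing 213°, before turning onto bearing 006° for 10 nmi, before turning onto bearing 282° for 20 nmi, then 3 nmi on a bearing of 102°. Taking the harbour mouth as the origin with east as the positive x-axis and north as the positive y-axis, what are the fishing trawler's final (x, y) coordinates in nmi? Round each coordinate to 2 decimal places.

(-17.76, 10.13)

Leg 1 (213°, 4 nmi): east 4 sin 213° = -2.18, north 4 cos 213° = -3.35
Leg 2 (006°, 10 nmi): east 10 sin 6° = 1.05, north 10 cos 6° = 9.95
Leg 3 (282°, 20 nmi): east 20 sin 282° = -19.56, north 20 cos 282° = 4.16
Leg 4 (102°, 3 nmi): east 3 sin 102° = 2.93, north 3 cos 102° = -0.62
Summing: -17.76 nmi east, 10.13 nmi north → (-17.76, 10.13).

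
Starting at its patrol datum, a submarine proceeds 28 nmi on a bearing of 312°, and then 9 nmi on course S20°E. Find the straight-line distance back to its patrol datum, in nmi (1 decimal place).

20.5 nmi

Leg 1 (312°, 28 nmi): east 28 sin 312° = -20.81, north 28 cos 312° = 18.74
Leg 2 (S20°E, 9 nmi): east 9 sin 160° = 3.08, north 9 cos 160° = -8.46
Net: -17.73 east, 10.28 north. Distance = √((-17.73)² + (10.28)²) = 20.494 nmi.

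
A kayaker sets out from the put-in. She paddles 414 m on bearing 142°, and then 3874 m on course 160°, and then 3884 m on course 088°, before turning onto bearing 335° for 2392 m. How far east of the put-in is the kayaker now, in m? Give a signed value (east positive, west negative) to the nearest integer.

4451 m

Leg 1 (142°, 414 m): east 414 sin 142° = 254.88, north 414 cos 142° = -326.24
Leg 2 (160°, 3874 m): east 3874 sin 160° = 1324.99, north 3874 cos 160° = -3640.37
Leg 3 (088°, 3884 m): east 3884 sin 88° = 3881.63, north 3884 cos 88° = 135.55
Leg 4 (335°, 2392 m): east 2392 sin 335° = -1010.90, north 2392 cos 335° = 2167.89
Net east component: 4450.60 m.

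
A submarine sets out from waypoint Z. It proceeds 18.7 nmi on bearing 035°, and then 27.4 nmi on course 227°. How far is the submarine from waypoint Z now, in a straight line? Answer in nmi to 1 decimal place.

9.9 nmi

Leg 1 (035°, 18.7 nmi): east 18.7 sin 35° = 10.73, north 18.7 cos 35° = 15.32
Leg 2 (227°, 27.4 nmi): east 27.4 sin 227° = -20.04, north 27.4 cos 227° = -18.69
Net: -9.31 east, -3.37 north. Distance = √((-9.31)² + (-3.37)²) = 9.904 nmi.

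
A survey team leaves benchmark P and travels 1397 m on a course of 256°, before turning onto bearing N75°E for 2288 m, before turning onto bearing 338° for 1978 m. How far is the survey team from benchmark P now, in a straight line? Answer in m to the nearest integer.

2091 m

Leg 1 (256°, 1397 m): east 1397 sin 256° = -1355.50, north 1397 cos 256° = -337.96
Leg 2 (N75°E, 2288 m): east 2288 sin 75° = 2210.04, north 2288 cos 75° = 592.18
Leg 3 (338°, 1978 m): east 1978 sin 338° = -740.97, north 1978 cos 338° = 1833.97
Net: 113.56 east, 2088.18 north. Distance = √((113.56)² + (2088.18)²) = 2091.268 m.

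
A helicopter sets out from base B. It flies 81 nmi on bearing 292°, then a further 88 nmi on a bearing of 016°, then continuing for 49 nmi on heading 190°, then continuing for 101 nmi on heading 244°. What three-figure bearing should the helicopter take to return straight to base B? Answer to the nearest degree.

Leg 1 (292°, 81 nmi): east 81 sin 292° = -75.10, north 81 cos 292° = 30.34
Leg 2 (016°, 88 nmi): east 88 sin 16° = 24.26, north 88 cos 16° = 84.59
Leg 3 (190°, 49 nmi): east 49 sin 190° = -8.51, north 49 cos 190° = -48.26
Leg 4 (244°, 101 nmi): east 101 sin 244° = -90.78, north 101 cos 244° = -44.28
Net displacement: -150.13 east, 22.40 north. Direction back to start is (150.13, -22.40): bearing = atan2(150.13, -22.40) mod 360° = 98.49° ≈ 098°.

098°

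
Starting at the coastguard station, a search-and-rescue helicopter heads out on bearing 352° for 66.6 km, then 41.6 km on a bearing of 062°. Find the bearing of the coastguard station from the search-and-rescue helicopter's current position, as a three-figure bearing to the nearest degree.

198°

Leg 1 (352°, 66.6 km): east 66.6 sin 352° = -9.27, north 66.6 cos 352° = 65.95
Leg 2 (062°, 41.6 km): east 41.6 sin 62° = 36.73, north 41.6 cos 62° = 19.53
Net displacement: 27.46 east, 85.48 north. Direction back to start is (-27.46, -85.48): bearing = atan2(-27.46, -85.48) mod 360° = 197.81° ≈ 198°.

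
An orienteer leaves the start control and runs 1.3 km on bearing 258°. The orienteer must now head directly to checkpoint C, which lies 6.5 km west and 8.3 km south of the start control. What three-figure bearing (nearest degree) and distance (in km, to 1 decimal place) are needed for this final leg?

213°, 9.6 km

Leg 1 (258°, 1.3 km): east 1.3 sin 258° = -1.27, north 1.3 cos 258° = -0.27
Current position: (-1.27, -0.27). Target: (-6.5, -8.3). Remaining: Δeast = -5.23, Δnorth = -8.03.
Bearing = atan2(-5.23, -8.03) mod 360° = 213.07°; distance = √((-5.23)² + (-8.03)²) = 9.582 km.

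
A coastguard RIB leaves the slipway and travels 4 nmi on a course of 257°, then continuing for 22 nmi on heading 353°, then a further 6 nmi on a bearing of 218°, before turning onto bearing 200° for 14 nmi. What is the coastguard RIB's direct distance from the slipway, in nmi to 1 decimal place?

15.4 nmi

Leg 1 (257°, 4 nmi): east 4 sin 257° = -3.90, north 4 cos 257° = -0.90
Leg 2 (353°, 22 nmi): east 22 sin 353° = -2.68, north 22 cos 353° = 21.84
Leg 3 (218°, 6 nmi): east 6 sin 218° = -3.69, north 6 cos 218° = -4.73
Leg 4 (200°, 14 nmi): east 14 sin 200° = -4.79, north 14 cos 200° = -13.16
Net: -15.06 east, 3.05 north. Distance = √((-15.06)² + (3.05)²) = 15.367 nmi.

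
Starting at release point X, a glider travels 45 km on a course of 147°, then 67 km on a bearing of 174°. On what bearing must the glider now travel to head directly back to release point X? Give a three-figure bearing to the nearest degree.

343°

Leg 1 (147°, 45 km): east 45 sin 147° = 24.51, north 45 cos 147° = -37.74
Leg 2 (174°, 67 km): east 67 sin 174° = 7.00, north 67 cos 174° = -66.63
Net displacement: 31.51 east, -104.37 north. Direction back to start is (-31.51, 104.37): bearing = atan2(-31.51, 104.37) mod 360° = 343.20° ≈ 343°.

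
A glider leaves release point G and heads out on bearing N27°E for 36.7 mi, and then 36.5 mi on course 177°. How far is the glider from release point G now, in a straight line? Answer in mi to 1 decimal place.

18.9 mi

Leg 1 (N27°E, 36.7 mi): east 36.7 sin 27° = 16.66, north 36.7 cos 27° = 32.70
Leg 2 (177°, 36.5 mi): east 36.5 sin 177° = 1.91, north 36.5 cos 177° = -36.45
Net: 18.57 east, -3.75 north. Distance = √((18.57)² + (-3.75)²) = 18.947 mi.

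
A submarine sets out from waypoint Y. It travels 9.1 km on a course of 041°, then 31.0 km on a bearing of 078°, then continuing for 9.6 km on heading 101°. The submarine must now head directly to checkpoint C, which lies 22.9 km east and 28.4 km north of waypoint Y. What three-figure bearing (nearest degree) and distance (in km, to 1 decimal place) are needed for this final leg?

307°, 28.4 km

Leg 1 (041°, 9.1 km): east 9.1 sin 41° = 5.97, north 9.1 cos 41° = 6.87
Leg 2 (078°, 31.0 km): east 31.0 sin 78° = 30.32, north 31.0 cos 78° = 6.45
Leg 3 (101°, 9.6 km): east 9.6 sin 101° = 9.42, north 9.6 cos 101° = -1.83
Current position: (45.72, 11.48). Target: (22.9, 28.4). Remaining: Δeast = -22.82, Δnorth = 16.92.
Bearing = atan2(-22.82, 16.92) mod 360° = 306.56°; distance = √((-22.82)² + (16.92)²) = 28.405 km.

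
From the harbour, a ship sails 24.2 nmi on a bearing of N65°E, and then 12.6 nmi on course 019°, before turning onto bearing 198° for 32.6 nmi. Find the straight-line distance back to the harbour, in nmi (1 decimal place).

Leg 1 (N65°E, 24.2 nmi): east 24.2 sin 65° = 21.93, north 24.2 cos 65° = 10.23
Leg 2 (019°, 12.6 nmi): east 12.6 sin 19° = 4.10, north 12.6 cos 19° = 11.91
Leg 3 (198°, 32.6 nmi): east 32.6 sin 198° = -10.07, north 32.6 cos 198° = -31.00
Net: 15.96 east, -8.86 north. Distance = √((15.96)² + (-8.86)²) = 18.257 nmi.

18.3 nmi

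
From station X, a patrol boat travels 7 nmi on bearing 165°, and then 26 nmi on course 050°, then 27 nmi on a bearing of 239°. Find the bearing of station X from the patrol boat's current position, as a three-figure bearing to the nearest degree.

020°

Leg 1 (165°, 7 nmi): east 7 sin 165° = 1.81, north 7 cos 165° = -6.76
Leg 2 (050°, 26 nmi): east 26 sin 50° = 19.92, north 26 cos 50° = 16.71
Leg 3 (239°, 27 nmi): east 27 sin 239° = -23.14, north 27 cos 239° = -13.91
Net displacement: -1.41 east, -3.96 north. Direction back to start is (1.41, 3.96): bearing = atan2(1.41, 3.96) mod 360° = 19.68° ≈ 020°.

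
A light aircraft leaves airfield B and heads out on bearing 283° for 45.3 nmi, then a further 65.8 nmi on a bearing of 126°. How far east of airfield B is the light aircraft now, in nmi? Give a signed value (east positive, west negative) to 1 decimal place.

Leg 1 (283°, 45.3 nmi): east 45.3 sin 283° = -44.14, north 45.3 cos 283° = 10.19
Leg 2 (126°, 65.8 nmi): east 65.8 sin 126° = 53.23, north 65.8 cos 126° = -38.68
Net east component: 9.09 nmi.

9.1 nmi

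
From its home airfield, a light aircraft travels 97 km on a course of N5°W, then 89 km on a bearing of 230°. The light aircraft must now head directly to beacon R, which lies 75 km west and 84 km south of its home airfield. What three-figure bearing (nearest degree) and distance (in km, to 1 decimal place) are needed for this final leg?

179°, 123.4 km

Leg 1 (N5°W, 97 km): east 97 sin 355° = -8.45, north 97 cos 355° = 96.63
Leg 2 (230°, 89 km): east 89 sin 230° = -68.18, north 89 cos 230° = -57.21
Current position: (-76.63, 39.42). Target: (-75, -84). Remaining: Δeast = 1.63, Δnorth = -123.42.
Bearing = atan2(1.63, -123.42) mod 360° = 179.24°; distance = √((1.63)² + (-123.42)²) = 123.434 km.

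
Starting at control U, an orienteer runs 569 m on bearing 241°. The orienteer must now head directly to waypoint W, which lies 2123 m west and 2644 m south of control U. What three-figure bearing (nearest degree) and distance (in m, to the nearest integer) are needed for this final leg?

214°, 2872 m

Leg 1 (241°, 569 m): east 569 sin 241° = -497.66, north 569 cos 241° = -275.86
Current position: (-497.66, -275.86). Target: (-2123, -2644). Remaining: Δeast = -1625.34, Δnorth = -2368.14.
Bearing = atan2(-1625.34, -2368.14) mod 360° = 214.46°; distance = √((-1625.34)² + (-2368.14)²) = 2872.253 m.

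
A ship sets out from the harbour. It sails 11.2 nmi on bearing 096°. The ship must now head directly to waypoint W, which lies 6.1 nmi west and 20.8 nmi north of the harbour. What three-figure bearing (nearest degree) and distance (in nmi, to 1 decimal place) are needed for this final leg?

322°, 27.9 nmi

Leg 1 (096°, 11.2 nmi): east 11.2 sin 96° = 11.14, north 11.2 cos 96° = -1.17
Current position: (11.14, -1.17). Target: (-6.1, 20.8). Remaining: Δeast = -17.24, Δnorth = 21.97.
Bearing = atan2(-17.24, 21.97) mod 360° = 321.88°; distance = √((-17.24)² + (21.97)²) = 27.926 nmi.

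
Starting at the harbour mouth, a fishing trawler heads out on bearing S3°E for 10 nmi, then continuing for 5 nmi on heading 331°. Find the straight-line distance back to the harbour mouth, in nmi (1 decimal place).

5.9 nmi

Leg 1 (S3°E, 10 nmi): east 10 sin 177° = 0.52, north 10 cos 177° = -9.99
Leg 2 (331°, 5 nmi): east 5 sin 331° = -2.42, north 5 cos 331° = 4.37
Net: -1.90 east, -5.61 north. Distance = √((-1.90)² + (-5.61)²) = 5.926 nmi.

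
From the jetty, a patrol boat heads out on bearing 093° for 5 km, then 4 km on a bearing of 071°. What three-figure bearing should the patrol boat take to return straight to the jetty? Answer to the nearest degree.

263°

Leg 1 (093°, 5 km): east 5 sin 93° = 4.99, north 5 cos 93° = -0.26
Leg 2 (071°, 4 km): east 4 sin 71° = 3.78, north 4 cos 71° = 1.30
Net displacement: 8.78 east, 1.04 north. Direction back to start is (-8.78, -1.04): bearing = atan2(-8.78, -1.04) mod 360° = 263.24° ≈ 263°.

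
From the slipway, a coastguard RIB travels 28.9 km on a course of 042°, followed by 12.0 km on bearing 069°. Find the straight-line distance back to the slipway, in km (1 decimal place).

40.0 km

Leg 1 (042°, 28.9 km): east 28.9 sin 42° = 19.34, north 28.9 cos 42° = 21.48
Leg 2 (069°, 12.0 km): east 12.0 sin 69° = 11.20, north 12.0 cos 69° = 4.30
Net: 30.54 east, 25.78 north. Distance = √((30.54)² + (25.78)²) = 39.965 km.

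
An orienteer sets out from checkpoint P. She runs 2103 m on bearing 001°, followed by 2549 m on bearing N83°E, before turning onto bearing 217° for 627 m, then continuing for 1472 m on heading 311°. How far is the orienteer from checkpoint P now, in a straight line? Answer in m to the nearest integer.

Leg 1 (001°, 2103 m): east 2103 sin 1° = 36.70, north 2103 cos 1° = 2102.68
Leg 2 (N83°E, 2549 m): east 2549 sin 83° = 2530.00, north 2549 cos 83° = 310.64
Leg 3 (217°, 627 m): east 627 sin 217° = -377.34, north 627 cos 217° = -500.74
Leg 4 (311°, 1472 m): east 1472 sin 311° = -1110.93, north 1472 cos 311° = 965.72
Net: 1078.43 east, 2878.30 north. Distance = √((1078.43)² + (2878.30)²) = 3073.698 m.

3074 m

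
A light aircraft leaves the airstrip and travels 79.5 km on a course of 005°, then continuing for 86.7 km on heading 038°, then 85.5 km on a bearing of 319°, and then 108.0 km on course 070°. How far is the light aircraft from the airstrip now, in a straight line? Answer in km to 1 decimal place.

270.5 km

Leg 1 (005°, 79.5 km): east 79.5 sin 5° = 6.93, north 79.5 cos 5° = 79.20
Leg 2 (038°, 86.7 km): east 86.7 sin 38° = 53.38, north 86.7 cos 38° = 68.32
Leg 3 (319°, 85.5 km): east 85.5 sin 319° = -56.09, north 85.5 cos 319° = 64.53
Leg 4 (070°, 108.0 km): east 108.0 sin 70° = 101.49, north 108.0 cos 70° = 36.94
Net: 105.70 east, 248.98 north. Distance = √((105.70)² + (248.98)²) = 270.491 km.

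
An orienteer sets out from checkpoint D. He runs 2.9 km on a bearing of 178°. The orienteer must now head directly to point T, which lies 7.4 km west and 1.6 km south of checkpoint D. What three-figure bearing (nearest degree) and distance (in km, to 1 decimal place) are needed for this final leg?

Leg 1 (178°, 2.9 km): east 2.9 sin 178° = 0.10, north 2.9 cos 178° = -2.90
Current position: (0.10, -2.90). Target: (-7.4, -1.6). Remaining: Δeast = -7.50, Δnorth = 1.30.
Bearing = atan2(-7.50, 1.30) mod 360° = 279.82°; distance = √((-7.50)² + (1.30)²) = 7.613 km.

280°, 7.6 km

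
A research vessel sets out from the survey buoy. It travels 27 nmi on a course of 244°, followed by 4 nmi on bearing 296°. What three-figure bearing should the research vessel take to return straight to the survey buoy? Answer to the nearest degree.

070°

Leg 1 (244°, 27 nmi): east 27 sin 244° = -24.27, north 27 cos 244° = -11.84
Leg 2 (296°, 4 nmi): east 4 sin 296° = -3.60, north 4 cos 296° = 1.75
Net displacement: -27.86 east, -10.08 north. Direction back to start is (27.86, 10.08): bearing = atan2(27.86, 10.08) mod 360° = 70.11° ≈ 070°.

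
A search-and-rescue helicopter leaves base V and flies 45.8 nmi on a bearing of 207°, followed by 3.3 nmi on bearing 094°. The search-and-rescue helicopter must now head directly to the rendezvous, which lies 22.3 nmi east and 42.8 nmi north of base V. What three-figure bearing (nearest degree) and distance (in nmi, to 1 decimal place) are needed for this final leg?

Leg 1 (207°, 45.8 nmi): east 45.8 sin 207° = -20.79, north 45.8 cos 207° = -40.81
Leg 2 (094°, 3.3 nmi): east 3.3 sin 94° = 3.29, north 3.3 cos 94° = -0.23
Current position: (-17.50, -41.04). Target: (22.3, 42.8). Remaining: Δeast = 39.80, Δnorth = 83.84.
Bearing = atan2(39.80, 83.84) mod 360° = 25.40°; distance = √((39.80)² + (83.84)²) = 92.806 nmi.

025°, 92.8 nmi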